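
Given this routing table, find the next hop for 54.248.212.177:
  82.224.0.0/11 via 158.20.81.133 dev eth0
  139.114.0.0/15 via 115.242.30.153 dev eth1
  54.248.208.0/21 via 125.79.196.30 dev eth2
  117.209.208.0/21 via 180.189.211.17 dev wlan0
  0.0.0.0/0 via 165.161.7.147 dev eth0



Longest prefix match for 54.248.212.177:
  /11 82.224.0.0: no
  /15 139.114.0.0: no
  /21 54.248.208.0: MATCH
  /21 117.209.208.0: no
  /0 0.0.0.0: MATCH
Selected: next-hop 125.79.196.30 via eth2 (matched /21)


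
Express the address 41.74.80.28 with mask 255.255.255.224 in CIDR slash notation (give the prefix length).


Binary: 11111111.11111111.11111111.11100000
Count leading 1s
Prefix: /27


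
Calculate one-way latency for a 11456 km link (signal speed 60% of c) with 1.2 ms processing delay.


Speed = 0.6 * 3e5 km/s = 180000 km/s
Propagation delay = 11456 / 180000 = 0.0636 s = 63.6444 ms
Processing delay = 1.2 ms
Total one-way latency = 64.8444 ms


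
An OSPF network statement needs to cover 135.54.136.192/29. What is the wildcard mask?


Subnet mask: 255.255.255.248
Wildcard = 255.255.255.255 - subnet mask
255 - 255 = 0
255 - 255 = 0
255 - 255 = 0
255 - 248 = 7
Wildcard: 0.0.0.7


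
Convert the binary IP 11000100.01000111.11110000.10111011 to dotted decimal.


11000100 = 196
01000111 = 71
11110000 = 240
10111011 = 187
IP: 196.71.240.187


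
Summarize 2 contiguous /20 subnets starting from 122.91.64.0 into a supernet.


Original prefix: /20
Number of subnets: 2 = 2^1
New prefix = 20 - 1 = 19
Supernet: 122.91.64.0/19


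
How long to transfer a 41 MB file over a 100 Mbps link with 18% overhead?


Effective throughput = 100 * (1 - 18/100) = 82 Mbps
File size in Mb = 41 * 8 = 328 Mb
Time = 328 / 82
Time = 4 seconds


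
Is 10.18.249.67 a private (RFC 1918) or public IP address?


RFC 1918 private ranges:
  10.0.0.0/8 (10.0.0.0 - 10.255.255.255)
  172.16.0.0/12 (172.16.0.0 - 172.31.255.255)
  192.168.0.0/16 (192.168.0.0 - 192.168.255.255)
Private (in 10.0.0.0/8)


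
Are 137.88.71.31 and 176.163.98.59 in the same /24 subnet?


Mask: 255.255.255.0
137.88.71.31 AND mask = 137.88.71.0
176.163.98.59 AND mask = 176.163.98.0
No, different subnets (137.88.71.0 vs 176.163.98.0)


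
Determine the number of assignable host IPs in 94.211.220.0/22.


Host bits = 32 - 22 = 10
Total addresses = 2^10 = 1024
Usable = total - 2 (network and broadcast)
Usable hosts: 1022


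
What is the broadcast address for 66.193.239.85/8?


Network: 66.0.0.0/8
Host bits = 24
Set all host bits to 1:
Broadcast: 66.255.255.255


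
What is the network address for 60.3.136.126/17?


IP:   00111100.00000011.10001000.01111110
Mask: 11111111.11111111.10000000.00000000
AND operation:
Net:  00111100.00000011.10000000.00000000
Network: 60.3.128.0/17


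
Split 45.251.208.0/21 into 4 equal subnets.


New prefix = 21 + 2 = 23
Each subnet has 512 addresses
  45.251.208.0/23
  45.251.210.0/23
  45.251.212.0/23
  45.251.214.0/23
Subnets: 45.251.208.0/23, 45.251.210.0/23, 45.251.212.0/23, 45.251.214.0/23


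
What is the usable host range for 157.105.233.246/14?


Network: 157.104.0.0
Broadcast: 157.107.255.255
First usable = network + 1
Last usable = broadcast - 1
Range: 157.104.0.1 to 157.107.255.254


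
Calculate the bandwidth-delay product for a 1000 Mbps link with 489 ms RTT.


BDP = bandwidth * RTT
= 1000 Mbps * 489 ms
= 1000 * 1e6 * 489 / 1000 bits
= 489000000 bits
= 61125000 bytes
= 59692.3828 KB
BDP = 489000000 bits (61125000 bytes)


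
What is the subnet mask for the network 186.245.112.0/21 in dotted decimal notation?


/21 means 21 network bits, 11 host bits
Binary: 11111111111111111111100000000000
Mask: 255.255.248.0


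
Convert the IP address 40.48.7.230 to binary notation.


40 = 00101000
48 = 00110000
7 = 00000111
230 = 11100110
Binary: 00101000.00110000.00000111.11100110


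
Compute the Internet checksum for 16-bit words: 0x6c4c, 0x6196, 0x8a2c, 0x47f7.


Sum all words (with carry folding):
+ 0x6c4c = 0x6c4c
+ 0x6196 = 0xcde2
+ 0x8a2c = 0x580f
+ 0x47f7 = 0xa006
One's complement: ~0xa006
Checksum = 0x5ff9


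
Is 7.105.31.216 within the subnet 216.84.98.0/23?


Subnet network: 216.84.98.0
Test IP AND mask: 7.105.30.0
No, 7.105.31.216 is not in 216.84.98.0/23


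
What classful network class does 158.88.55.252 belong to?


First octet: 158
Binary: 10011110
10xxxxxx -> Class B (128-191)
Class B, default mask 255.255.0.0 (/16)


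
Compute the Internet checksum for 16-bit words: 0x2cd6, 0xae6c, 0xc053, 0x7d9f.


Sum all words (with carry folding):
+ 0x2cd6 = 0x2cd6
+ 0xae6c = 0xdb42
+ 0xc053 = 0x9b96
+ 0x7d9f = 0x1936
One's complement: ~0x1936
Checksum = 0xe6c9


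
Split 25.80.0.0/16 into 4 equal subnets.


New prefix = 16 + 2 = 18
Each subnet has 16384 addresses
  25.80.0.0/18
  25.80.64.0/18
  25.80.128.0/18
  25.80.192.0/18
Subnets: 25.80.0.0/18, 25.80.64.0/18, 25.80.128.0/18, 25.80.192.0/18


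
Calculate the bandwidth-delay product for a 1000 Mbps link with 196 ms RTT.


BDP = bandwidth * RTT
= 1000 Mbps * 196 ms
= 1000 * 1e6 * 196 / 1000 bits
= 196000000 bits
= 24500000 bytes
= 23925.7812 KB
BDP = 196000000 bits (24500000 bytes)


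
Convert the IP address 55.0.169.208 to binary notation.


55 = 00110111
0 = 00000000
169 = 10101001
208 = 11010000
Binary: 00110111.00000000.10101001.11010000


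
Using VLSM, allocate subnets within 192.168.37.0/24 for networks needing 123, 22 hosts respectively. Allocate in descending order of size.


123 hosts -> /25 (126 usable): 192.168.37.0/25
22 hosts -> /27 (30 usable): 192.168.37.128/27
Allocation: 192.168.37.0/25 (123 hosts, 126 usable); 192.168.37.128/27 (22 hosts, 30 usable)


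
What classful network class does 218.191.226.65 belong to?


First octet: 218
Binary: 11011010
110xxxxx -> Class C (192-223)
Class C, default mask 255.255.255.0 (/24)


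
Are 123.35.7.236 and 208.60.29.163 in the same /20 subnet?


Mask: 255.255.240.0
123.35.7.236 AND mask = 123.35.0.0
208.60.29.163 AND mask = 208.60.16.0
No, different subnets (123.35.0.0 vs 208.60.16.0)


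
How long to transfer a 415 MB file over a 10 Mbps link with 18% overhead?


Effective throughput = 10 * (1 - 18/100) = 8.2 Mbps
File size in Mb = 415 * 8 = 3320 Mb
Time = 3320 / 8.2
Time = 404.878 seconds


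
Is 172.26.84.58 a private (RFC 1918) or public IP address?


RFC 1918 private ranges:
  10.0.0.0/8 (10.0.0.0 - 10.255.255.255)
  172.16.0.0/12 (172.16.0.0 - 172.31.255.255)
  192.168.0.0/16 (192.168.0.0 - 192.168.255.255)
Private (in 172.16.0.0/12)


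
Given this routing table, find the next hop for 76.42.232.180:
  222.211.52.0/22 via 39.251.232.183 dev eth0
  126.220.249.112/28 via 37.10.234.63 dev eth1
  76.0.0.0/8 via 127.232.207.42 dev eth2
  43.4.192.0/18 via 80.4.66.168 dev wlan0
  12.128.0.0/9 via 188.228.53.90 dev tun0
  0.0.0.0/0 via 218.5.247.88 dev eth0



Longest prefix match for 76.42.232.180:
  /22 222.211.52.0: no
  /28 126.220.249.112: no
  /8 76.0.0.0: MATCH
  /18 43.4.192.0: no
  /9 12.128.0.0: no
  /0 0.0.0.0: MATCH
Selected: next-hop 127.232.207.42 via eth2 (matched /8)


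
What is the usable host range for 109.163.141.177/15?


Network: 109.162.0.0
Broadcast: 109.163.255.255
First usable = network + 1
Last usable = broadcast - 1
Range: 109.162.0.1 to 109.163.255.254


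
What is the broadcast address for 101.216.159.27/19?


Network: 101.216.128.0/19
Host bits = 13
Set all host bits to 1:
Broadcast: 101.216.159.255


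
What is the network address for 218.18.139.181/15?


IP:   11011010.00010010.10001011.10110101
Mask: 11111111.11111110.00000000.00000000
AND operation:
Net:  11011010.00010010.00000000.00000000
Network: 218.18.0.0/15


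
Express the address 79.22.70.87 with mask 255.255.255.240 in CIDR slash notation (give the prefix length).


Binary: 11111111.11111111.11111111.11110000
Count leading 1s
Prefix: /28


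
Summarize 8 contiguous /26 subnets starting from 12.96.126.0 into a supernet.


Original prefix: /26
Number of subnets: 8 = 2^3
New prefix = 26 - 3 = 23
Supernet: 12.96.126.0/23


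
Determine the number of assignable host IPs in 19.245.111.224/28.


Host bits = 32 - 28 = 4
Total addresses = 2^4 = 16
Usable = total - 2 (network and broadcast)
Usable hosts: 14


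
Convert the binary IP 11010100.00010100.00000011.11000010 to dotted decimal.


11010100 = 212
00010100 = 20
00000011 = 3
11000010 = 194
IP: 212.20.3.194


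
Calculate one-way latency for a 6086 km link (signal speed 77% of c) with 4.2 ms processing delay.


Speed = 0.77 * 3e5 km/s = 231000 km/s
Propagation delay = 6086 / 231000 = 0.0263 s = 26.3463 ms
Processing delay = 4.2 ms
Total one-way latency = 30.5463 ms


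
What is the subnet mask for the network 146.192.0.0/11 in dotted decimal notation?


/11 means 11 network bits, 21 host bits
Binary: 11111111111000000000000000000000
Mask: 255.224.0.0


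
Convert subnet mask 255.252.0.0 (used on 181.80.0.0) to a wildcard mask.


Subnet mask: 255.252.0.0
Wildcard = 255.255.255.255 - subnet mask
255 - 255 = 0
255 - 252 = 3
255 - 0 = 255
255 - 0 = 255
Wildcard: 0.3.255.255


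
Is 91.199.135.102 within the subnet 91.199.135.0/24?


Subnet network: 91.199.135.0
Test IP AND mask: 91.199.135.0
Yes, 91.199.135.102 is in 91.199.135.0/24


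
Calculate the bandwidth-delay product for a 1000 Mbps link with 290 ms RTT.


BDP = bandwidth * RTT
= 1000 Mbps * 290 ms
= 1000 * 1e6 * 290 / 1000 bits
= 290000000 bits
= 36250000 bytes
= 35400.3906 KB
BDP = 290000000 bits (36250000 bytes)


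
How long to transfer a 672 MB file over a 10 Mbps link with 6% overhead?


Effective throughput = 10 * (1 - 6/100) = 9.4 Mbps
File size in Mb = 672 * 8 = 5376 Mb
Time = 5376 / 9.4
Time = 571.9149 seconds


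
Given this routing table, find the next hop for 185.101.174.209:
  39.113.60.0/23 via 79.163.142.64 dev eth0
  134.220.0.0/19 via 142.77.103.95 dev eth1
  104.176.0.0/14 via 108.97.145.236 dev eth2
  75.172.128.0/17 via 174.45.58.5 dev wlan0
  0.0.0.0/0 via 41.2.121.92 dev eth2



Longest prefix match for 185.101.174.209:
  /23 39.113.60.0: no
  /19 134.220.0.0: no
  /14 104.176.0.0: no
  /17 75.172.128.0: no
  /0 0.0.0.0: MATCH
Selected: next-hop 41.2.121.92 via eth2 (matched /0)


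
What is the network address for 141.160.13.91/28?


IP:   10001101.10100000.00001101.01011011
Mask: 11111111.11111111.11111111.11110000
AND operation:
Net:  10001101.10100000.00001101.01010000
Network: 141.160.13.80/28


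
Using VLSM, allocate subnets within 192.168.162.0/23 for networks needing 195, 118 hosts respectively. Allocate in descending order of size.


195 hosts -> /24 (254 usable): 192.168.162.0/24
118 hosts -> /25 (126 usable): 192.168.163.0/25
Allocation: 192.168.162.0/24 (195 hosts, 254 usable); 192.168.163.0/25 (118 hosts, 126 usable)


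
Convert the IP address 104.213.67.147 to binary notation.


104 = 01101000
213 = 11010101
67 = 01000011
147 = 10010011
Binary: 01101000.11010101.01000011.10010011


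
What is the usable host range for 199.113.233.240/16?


Network: 199.113.0.0
Broadcast: 199.113.255.255
First usable = network + 1
Last usable = broadcast - 1
Range: 199.113.0.1 to 199.113.255.254


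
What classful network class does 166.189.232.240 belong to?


First octet: 166
Binary: 10100110
10xxxxxx -> Class B (128-191)
Class B, default mask 255.255.0.0 (/16)


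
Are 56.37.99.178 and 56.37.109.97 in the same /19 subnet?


Mask: 255.255.224.0
56.37.99.178 AND mask = 56.37.96.0
56.37.109.97 AND mask = 56.37.96.0
Yes, same subnet (56.37.96.0)


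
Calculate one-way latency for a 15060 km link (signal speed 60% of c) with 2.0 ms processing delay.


Speed = 0.6 * 3e5 km/s = 180000 km/s
Propagation delay = 15060 / 180000 = 0.0837 s = 83.6667 ms
Processing delay = 2.0 ms
Total one-way latency = 85.6667 ms


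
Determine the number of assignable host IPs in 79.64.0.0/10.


Host bits = 32 - 10 = 22
Total addresses = 2^22 = 4194304
Usable = total - 2 (network and broadcast)
Usable hosts: 4194302


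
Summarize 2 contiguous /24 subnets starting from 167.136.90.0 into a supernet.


Original prefix: /24
Number of subnets: 2 = 2^1
New prefix = 24 - 1 = 23
Supernet: 167.136.90.0/23


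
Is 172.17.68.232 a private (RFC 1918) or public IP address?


RFC 1918 private ranges:
  10.0.0.0/8 (10.0.0.0 - 10.255.255.255)
  172.16.0.0/12 (172.16.0.0 - 172.31.255.255)
  192.168.0.0/16 (192.168.0.0 - 192.168.255.255)
Private (in 172.16.0.0/12)


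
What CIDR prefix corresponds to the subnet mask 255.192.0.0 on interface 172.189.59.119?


Binary: 11111111.11000000.00000000.00000000
Count leading 1s
Prefix: /10


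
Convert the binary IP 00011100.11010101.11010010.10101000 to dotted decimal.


00011100 = 28
11010101 = 213
11010010 = 210
10101000 = 168
IP: 28.213.210.168


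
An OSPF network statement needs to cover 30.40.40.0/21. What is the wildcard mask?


Subnet mask: 255.255.248.0
Wildcard = 255.255.255.255 - subnet mask
255 - 255 = 0
255 - 255 = 0
255 - 248 = 7
255 - 0 = 255
Wildcard: 0.0.7.255


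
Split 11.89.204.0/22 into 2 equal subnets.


New prefix = 22 + 1 = 23
Each subnet has 512 addresses
  11.89.204.0/23
  11.89.206.0/23
Subnets: 11.89.204.0/23, 11.89.206.0/23


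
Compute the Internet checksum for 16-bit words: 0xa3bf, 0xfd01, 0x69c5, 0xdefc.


Sum all words (with carry folding):
+ 0xa3bf = 0xa3bf
+ 0xfd01 = 0xa0c1
+ 0x69c5 = 0x0a87
+ 0xdefc = 0xe983
One's complement: ~0xe983
Checksum = 0x167c


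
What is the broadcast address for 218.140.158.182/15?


Network: 218.140.0.0/15
Host bits = 17
Set all host bits to 1:
Broadcast: 218.141.255.255


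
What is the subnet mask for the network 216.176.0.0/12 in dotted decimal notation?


/12 means 12 network bits, 20 host bits
Binary: 11111111111100000000000000000000
Mask: 255.240.0.0


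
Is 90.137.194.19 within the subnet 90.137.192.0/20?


Subnet network: 90.137.192.0
Test IP AND mask: 90.137.192.0
Yes, 90.137.194.19 is in 90.137.192.0/20


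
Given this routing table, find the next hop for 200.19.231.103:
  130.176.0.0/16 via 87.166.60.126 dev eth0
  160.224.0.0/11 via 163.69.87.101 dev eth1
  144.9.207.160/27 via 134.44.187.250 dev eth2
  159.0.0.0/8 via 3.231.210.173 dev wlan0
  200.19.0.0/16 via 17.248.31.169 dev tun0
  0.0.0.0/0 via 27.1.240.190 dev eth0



Longest prefix match for 200.19.231.103:
  /16 130.176.0.0: no
  /11 160.224.0.0: no
  /27 144.9.207.160: no
  /8 159.0.0.0: no
  /16 200.19.0.0: MATCH
  /0 0.0.0.0: MATCH
Selected: next-hop 17.248.31.169 via tun0 (matched /16)


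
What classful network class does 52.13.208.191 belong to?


First octet: 52
Binary: 00110100
0xxxxxxx -> Class A (1-126)
Class A, default mask 255.0.0.0 (/8)


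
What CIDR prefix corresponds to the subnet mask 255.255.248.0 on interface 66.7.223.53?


Binary: 11111111.11111111.11111000.00000000
Count leading 1s
Prefix: /21


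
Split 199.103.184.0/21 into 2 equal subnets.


New prefix = 21 + 1 = 22
Each subnet has 1024 addresses
  199.103.184.0/22
  199.103.188.0/22
Subnets: 199.103.184.0/22, 199.103.188.0/22


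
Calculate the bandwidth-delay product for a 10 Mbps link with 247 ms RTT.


BDP = bandwidth * RTT
= 10 Mbps * 247 ms
= 10 * 1e6 * 247 / 1000 bits
= 2470000 bits
= 308750 bytes
= 301.5137 KB
BDP = 2470000 bits (308750 bytes)


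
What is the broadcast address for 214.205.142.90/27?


Network: 214.205.142.64/27
Host bits = 5
Set all host bits to 1:
Broadcast: 214.205.142.95


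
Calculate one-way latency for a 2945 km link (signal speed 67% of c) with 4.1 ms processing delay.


Speed = 0.67 * 3e5 km/s = 201000 km/s
Propagation delay = 2945 / 201000 = 0.0147 s = 14.6517 ms
Processing delay = 4.1 ms
Total one-way latency = 18.7517 ms


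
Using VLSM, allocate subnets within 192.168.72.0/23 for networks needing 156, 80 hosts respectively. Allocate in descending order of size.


156 hosts -> /24 (254 usable): 192.168.72.0/24
80 hosts -> /25 (126 usable): 192.168.73.0/25
Allocation: 192.168.72.0/24 (156 hosts, 254 usable); 192.168.73.0/25 (80 hosts, 126 usable)


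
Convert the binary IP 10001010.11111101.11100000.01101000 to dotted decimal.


10001010 = 138
11111101 = 253
11100000 = 224
01101000 = 104
IP: 138.253.224.104


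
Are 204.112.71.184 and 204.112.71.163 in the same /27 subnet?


Mask: 255.255.255.224
204.112.71.184 AND mask = 204.112.71.160
204.112.71.163 AND mask = 204.112.71.160
Yes, same subnet (204.112.71.160)


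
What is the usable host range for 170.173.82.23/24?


Network: 170.173.82.0
Broadcast: 170.173.82.255
First usable = network + 1
Last usable = broadcast - 1
Range: 170.173.82.1 to 170.173.82.254


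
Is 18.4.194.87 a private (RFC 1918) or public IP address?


RFC 1918 private ranges:
  10.0.0.0/8 (10.0.0.0 - 10.255.255.255)
  172.16.0.0/12 (172.16.0.0 - 172.31.255.255)
  192.168.0.0/16 (192.168.0.0 - 192.168.255.255)
Public (not in any RFC 1918 range)


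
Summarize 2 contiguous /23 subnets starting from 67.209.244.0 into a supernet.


Original prefix: /23
Number of subnets: 2 = 2^1
New prefix = 23 - 1 = 22
Supernet: 67.209.244.0/22


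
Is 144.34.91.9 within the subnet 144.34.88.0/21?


Subnet network: 144.34.88.0
Test IP AND mask: 144.34.88.0
Yes, 144.34.91.9 is in 144.34.88.0/21


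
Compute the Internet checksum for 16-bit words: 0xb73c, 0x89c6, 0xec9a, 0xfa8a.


Sum all words (with carry folding):
+ 0xb73c = 0xb73c
+ 0x89c6 = 0x4103
+ 0xec9a = 0x2d9e
+ 0xfa8a = 0x2829
One's complement: ~0x2829
Checksum = 0xd7d6


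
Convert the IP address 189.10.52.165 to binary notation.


189 = 10111101
10 = 00001010
52 = 00110100
165 = 10100101
Binary: 10111101.00001010.00110100.10100101


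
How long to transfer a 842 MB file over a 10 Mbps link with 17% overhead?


Effective throughput = 10 * (1 - 17/100) = 8.3 Mbps
File size in Mb = 842 * 8 = 6736 Mb
Time = 6736 / 8.3
Time = 811.5663 seconds


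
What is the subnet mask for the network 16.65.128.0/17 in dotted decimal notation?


/17 means 17 network bits, 15 host bits
Binary: 11111111111111111000000000000000
Mask: 255.255.128.0


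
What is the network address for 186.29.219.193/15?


IP:   10111010.00011101.11011011.11000001
Mask: 11111111.11111110.00000000.00000000
AND operation:
Net:  10111010.00011100.00000000.00000000
Network: 186.28.0.0/15


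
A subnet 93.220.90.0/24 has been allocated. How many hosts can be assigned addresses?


Host bits = 32 - 24 = 8
Total addresses = 2^8 = 256
Usable = total - 2 (network and broadcast)
Usable hosts: 254


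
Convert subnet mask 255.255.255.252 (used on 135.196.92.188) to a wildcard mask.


Subnet mask: 255.255.255.252
Wildcard = 255.255.255.255 - subnet mask
255 - 255 = 0
255 - 255 = 0
255 - 255 = 0
255 - 252 = 3
Wildcard: 0.0.0.3


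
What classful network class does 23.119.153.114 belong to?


First octet: 23
Binary: 00010111
0xxxxxxx -> Class A (1-126)
Class A, default mask 255.0.0.0 (/8)


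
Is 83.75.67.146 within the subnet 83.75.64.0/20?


Subnet network: 83.75.64.0
Test IP AND mask: 83.75.64.0
Yes, 83.75.67.146 is in 83.75.64.0/20


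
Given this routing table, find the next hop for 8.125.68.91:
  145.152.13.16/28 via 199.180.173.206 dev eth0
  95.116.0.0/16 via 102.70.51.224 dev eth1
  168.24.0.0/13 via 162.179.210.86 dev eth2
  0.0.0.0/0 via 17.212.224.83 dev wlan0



Longest prefix match for 8.125.68.91:
  /28 145.152.13.16: no
  /16 95.116.0.0: no
  /13 168.24.0.0: no
  /0 0.0.0.0: MATCH
Selected: next-hop 17.212.224.83 via wlan0 (matched /0)


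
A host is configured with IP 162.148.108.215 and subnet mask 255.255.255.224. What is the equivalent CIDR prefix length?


Binary: 11111111.11111111.11111111.11100000
Count leading 1s
Prefix: /27


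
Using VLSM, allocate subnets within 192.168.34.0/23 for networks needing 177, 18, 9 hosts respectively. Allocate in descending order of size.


177 hosts -> /24 (254 usable): 192.168.34.0/24
18 hosts -> /27 (30 usable): 192.168.35.0/27
9 hosts -> /28 (14 usable): 192.168.35.32/28
Allocation: 192.168.34.0/24 (177 hosts, 254 usable); 192.168.35.0/27 (18 hosts, 30 usable); 192.168.35.32/28 (9 hosts, 14 usable)


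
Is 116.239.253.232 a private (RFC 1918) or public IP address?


RFC 1918 private ranges:
  10.0.0.0/8 (10.0.0.0 - 10.255.255.255)
  172.16.0.0/12 (172.16.0.0 - 172.31.255.255)
  192.168.0.0/16 (192.168.0.0 - 192.168.255.255)
Public (not in any RFC 1918 range)


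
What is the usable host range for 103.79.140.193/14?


Network: 103.76.0.0
Broadcast: 103.79.255.255
First usable = network + 1
Last usable = broadcast - 1
Range: 103.76.0.1 to 103.79.255.254


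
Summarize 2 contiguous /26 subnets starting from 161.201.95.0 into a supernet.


Original prefix: /26
Number of subnets: 2 = 2^1
New prefix = 26 - 1 = 25
Supernet: 161.201.95.0/25


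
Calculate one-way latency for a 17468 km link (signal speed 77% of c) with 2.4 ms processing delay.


Speed = 0.77 * 3e5 km/s = 231000 km/s
Propagation delay = 17468 / 231000 = 0.0756 s = 75.619 ms
Processing delay = 2.4 ms
Total one-way latency = 78.019 ms


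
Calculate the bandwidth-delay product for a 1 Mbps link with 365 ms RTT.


BDP = bandwidth * RTT
= 1 Mbps * 365 ms
= 1 * 1e6 * 365 / 1000 bits
= 365000 bits
= 45625 bytes
= 44.5557 KB
BDP = 365000 bits (45625 bytes)


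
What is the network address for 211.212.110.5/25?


IP:   11010011.11010100.01101110.00000101
Mask: 11111111.11111111.11111111.10000000
AND operation:
Net:  11010011.11010100.01101110.00000000
Network: 211.212.110.0/25


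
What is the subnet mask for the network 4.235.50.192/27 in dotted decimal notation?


/27 means 27 network bits, 5 host bits
Binary: 11111111111111111111111111100000
Mask: 255.255.255.224


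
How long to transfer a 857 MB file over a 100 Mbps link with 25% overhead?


Effective throughput = 100 * (1 - 25/100) = 75 Mbps
File size in Mb = 857 * 8 = 6856 Mb
Time = 6856 / 75
Time = 91.4133 seconds


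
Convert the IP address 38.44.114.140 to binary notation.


38 = 00100110
44 = 00101100
114 = 01110010
140 = 10001100
Binary: 00100110.00101100.01110010.10001100


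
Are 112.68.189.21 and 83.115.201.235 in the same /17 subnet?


Mask: 255.255.128.0
112.68.189.21 AND mask = 112.68.128.0
83.115.201.235 AND mask = 83.115.128.0
No, different subnets (112.68.128.0 vs 83.115.128.0)


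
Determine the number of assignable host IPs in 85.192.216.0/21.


Host bits = 32 - 21 = 11
Total addresses = 2^11 = 2048
Usable = total - 2 (network and broadcast)
Usable hosts: 2046


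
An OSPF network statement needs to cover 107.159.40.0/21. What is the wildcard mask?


Subnet mask: 255.255.248.0
Wildcard = 255.255.255.255 - subnet mask
255 - 255 = 0
255 - 255 = 0
255 - 248 = 7
255 - 0 = 255
Wildcard: 0.0.7.255


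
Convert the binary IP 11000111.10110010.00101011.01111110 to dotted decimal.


11000111 = 199
10110010 = 178
00101011 = 43
01111110 = 126
IP: 199.178.43.126


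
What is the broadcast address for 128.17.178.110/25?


Network: 128.17.178.0/25
Host bits = 7
Set all host bits to 1:
Broadcast: 128.17.178.127


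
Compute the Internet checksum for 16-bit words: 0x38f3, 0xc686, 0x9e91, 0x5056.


Sum all words (with carry folding):
+ 0x38f3 = 0x38f3
+ 0xc686 = 0xff79
+ 0x9e91 = 0x9e0b
+ 0x5056 = 0xee61
One's complement: ~0xee61
Checksum = 0x119e


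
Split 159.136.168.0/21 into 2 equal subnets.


New prefix = 21 + 1 = 22
Each subnet has 1024 addresses
  159.136.168.0/22
  159.136.172.0/22
Subnets: 159.136.168.0/22, 159.136.172.0/22


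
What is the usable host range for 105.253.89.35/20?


Network: 105.253.80.0
Broadcast: 105.253.95.255
First usable = network + 1
Last usable = broadcast - 1
Range: 105.253.80.1 to 105.253.95.254


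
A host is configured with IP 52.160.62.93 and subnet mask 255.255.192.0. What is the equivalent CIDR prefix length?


Binary: 11111111.11111111.11000000.00000000
Count leading 1s
Prefix: /18


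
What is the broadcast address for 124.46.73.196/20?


Network: 124.46.64.0/20
Host bits = 12
Set all host bits to 1:
Broadcast: 124.46.79.255


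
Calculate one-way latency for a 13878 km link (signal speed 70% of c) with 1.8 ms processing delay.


Speed = 0.7 * 3e5 km/s = 210000 km/s
Propagation delay = 13878 / 210000 = 0.0661 s = 66.0857 ms
Processing delay = 1.8 ms
Total one-way latency = 67.8857 ms


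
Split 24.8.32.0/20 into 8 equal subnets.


New prefix = 20 + 3 = 23
Each subnet has 512 addresses
  24.8.32.0/23
  24.8.34.0/23
  24.8.36.0/23
  24.8.38.0/23
  24.8.40.0/23
  24.8.42.0/23
  24.8.44.0/23
  24.8.46.0/23
Subnets: 24.8.32.0/23, 24.8.34.0/23, 24.8.36.0/23, 24.8.38.0/23, 24.8.40.0/23, 24.8.42.0/23, 24.8.44.0/23, 24.8.46.0/23


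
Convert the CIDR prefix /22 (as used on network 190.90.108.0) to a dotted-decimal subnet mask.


/22 means 22 network bits, 10 host bits
Binary: 11111111111111111111110000000000
Mask: 255.255.252.0


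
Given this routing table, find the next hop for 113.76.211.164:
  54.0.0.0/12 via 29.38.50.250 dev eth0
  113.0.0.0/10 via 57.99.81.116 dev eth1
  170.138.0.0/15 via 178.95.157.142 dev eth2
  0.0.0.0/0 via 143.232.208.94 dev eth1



Longest prefix match for 113.76.211.164:
  /12 54.0.0.0: no
  /10 113.0.0.0: no
  /15 170.138.0.0: no
  /0 0.0.0.0: MATCH
Selected: next-hop 143.232.208.94 via eth1 (matched /0)


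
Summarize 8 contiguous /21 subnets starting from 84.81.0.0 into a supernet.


Original prefix: /21
Number of subnets: 8 = 2^3
New prefix = 21 - 3 = 18
Supernet: 84.81.0.0/18


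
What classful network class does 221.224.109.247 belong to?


First octet: 221
Binary: 11011101
110xxxxx -> Class C (192-223)
Class C, default mask 255.255.255.0 (/24)


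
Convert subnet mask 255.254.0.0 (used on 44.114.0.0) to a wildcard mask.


Subnet mask: 255.254.0.0
Wildcard = 255.255.255.255 - subnet mask
255 - 255 = 0
255 - 254 = 1
255 - 0 = 255
255 - 0 = 255
Wildcard: 0.1.255.255


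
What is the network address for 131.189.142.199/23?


IP:   10000011.10111101.10001110.11000111
Mask: 11111111.11111111.11111110.00000000
AND operation:
Net:  10000011.10111101.10001110.00000000
Network: 131.189.142.0/23


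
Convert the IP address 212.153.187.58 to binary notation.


212 = 11010100
153 = 10011001
187 = 10111011
58 = 00111010
Binary: 11010100.10011001.10111011.00111010


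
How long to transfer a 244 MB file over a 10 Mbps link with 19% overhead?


Effective throughput = 10 * (1 - 19/100) = 8.1 Mbps
File size in Mb = 244 * 8 = 1952 Mb
Time = 1952 / 8.1
Time = 240.9877 seconds


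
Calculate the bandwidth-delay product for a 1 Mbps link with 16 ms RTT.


BDP = bandwidth * RTT
= 1 Mbps * 16 ms
= 1 * 1e6 * 16 / 1000 bits
= 16000 bits
= 2000 bytes
= 1.9531 KB
BDP = 16000 bits (2000 bytes)


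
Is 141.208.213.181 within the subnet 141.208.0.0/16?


Subnet network: 141.208.0.0
Test IP AND mask: 141.208.0.0
Yes, 141.208.213.181 is in 141.208.0.0/16


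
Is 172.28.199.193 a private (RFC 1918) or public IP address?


RFC 1918 private ranges:
  10.0.0.0/8 (10.0.0.0 - 10.255.255.255)
  172.16.0.0/12 (172.16.0.0 - 172.31.255.255)
  192.168.0.0/16 (192.168.0.0 - 192.168.255.255)
Private (in 172.16.0.0/12)


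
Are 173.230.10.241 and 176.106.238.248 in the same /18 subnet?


Mask: 255.255.192.0
173.230.10.241 AND mask = 173.230.0.0
176.106.238.248 AND mask = 176.106.192.0
No, different subnets (173.230.0.0 vs 176.106.192.0)


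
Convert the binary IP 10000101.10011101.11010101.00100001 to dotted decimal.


10000101 = 133
10011101 = 157
11010101 = 213
00100001 = 33
IP: 133.157.213.33


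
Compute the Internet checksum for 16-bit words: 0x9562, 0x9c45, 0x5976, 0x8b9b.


Sum all words (with carry folding):
+ 0x9562 = 0x9562
+ 0x9c45 = 0x31a8
+ 0x5976 = 0x8b1e
+ 0x8b9b = 0x16ba
One's complement: ~0x16ba
Checksum = 0xe945


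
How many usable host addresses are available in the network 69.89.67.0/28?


Host bits = 32 - 28 = 4
Total addresses = 2^4 = 16
Usable = total - 2 (network and broadcast)
Usable hosts: 14


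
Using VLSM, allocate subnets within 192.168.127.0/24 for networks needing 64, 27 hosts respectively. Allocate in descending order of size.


64 hosts -> /25 (126 usable): 192.168.127.0/25
27 hosts -> /27 (30 usable): 192.168.127.128/27
Allocation: 192.168.127.0/25 (64 hosts, 126 usable); 192.168.127.128/27 (27 hosts, 30 usable)


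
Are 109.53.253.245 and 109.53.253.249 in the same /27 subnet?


Mask: 255.255.255.224
109.53.253.245 AND mask = 109.53.253.224
109.53.253.249 AND mask = 109.53.253.224
Yes, same subnet (109.53.253.224)


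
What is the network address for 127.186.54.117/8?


IP:   01111111.10111010.00110110.01110101
Mask: 11111111.00000000.00000000.00000000
AND operation:
Net:  01111111.00000000.00000000.00000000
Network: 127.0.0.0/8


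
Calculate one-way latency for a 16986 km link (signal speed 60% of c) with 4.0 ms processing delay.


Speed = 0.6 * 3e5 km/s = 180000 km/s
Propagation delay = 16986 / 180000 = 0.0944 s = 94.3667 ms
Processing delay = 4.0 ms
Total one-way latency = 98.3667 ms


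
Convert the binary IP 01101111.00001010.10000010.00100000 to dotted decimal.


01101111 = 111
00001010 = 10
10000010 = 130
00100000 = 32
IP: 111.10.130.32


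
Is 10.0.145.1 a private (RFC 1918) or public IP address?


RFC 1918 private ranges:
  10.0.0.0/8 (10.0.0.0 - 10.255.255.255)
  172.16.0.0/12 (172.16.0.0 - 172.31.255.255)
  192.168.0.0/16 (192.168.0.0 - 192.168.255.255)
Private (in 10.0.0.0/8)


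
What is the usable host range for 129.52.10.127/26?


Network: 129.52.10.64
Broadcast: 129.52.10.127
First usable = network + 1
Last usable = broadcast - 1
Range: 129.52.10.65 to 129.52.10.126


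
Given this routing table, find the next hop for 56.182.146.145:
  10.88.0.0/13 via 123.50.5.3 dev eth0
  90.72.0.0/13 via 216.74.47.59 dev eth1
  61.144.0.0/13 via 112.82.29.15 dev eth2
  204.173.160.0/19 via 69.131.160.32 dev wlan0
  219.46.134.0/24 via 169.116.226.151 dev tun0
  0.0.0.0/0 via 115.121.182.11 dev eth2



Longest prefix match for 56.182.146.145:
  /13 10.88.0.0: no
  /13 90.72.0.0: no
  /13 61.144.0.0: no
  /19 204.173.160.0: no
  /24 219.46.134.0: no
  /0 0.0.0.0: MATCH
Selected: next-hop 115.121.182.11 via eth2 (matched /0)


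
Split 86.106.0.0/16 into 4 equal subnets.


New prefix = 16 + 2 = 18
Each subnet has 16384 addresses
  86.106.0.0/18
  86.106.64.0/18
  86.106.128.0/18
  86.106.192.0/18
Subnets: 86.106.0.0/18, 86.106.64.0/18, 86.106.128.0/18, 86.106.192.0/18


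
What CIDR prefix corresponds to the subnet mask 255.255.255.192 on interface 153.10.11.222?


Binary: 11111111.11111111.11111111.11000000
Count leading 1s
Prefix: /26


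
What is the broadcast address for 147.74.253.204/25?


Network: 147.74.253.128/25
Host bits = 7
Set all host bits to 1:
Broadcast: 147.74.253.255


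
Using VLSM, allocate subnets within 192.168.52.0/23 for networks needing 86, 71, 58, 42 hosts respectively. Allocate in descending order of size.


86 hosts -> /25 (126 usable): 192.168.52.0/25
71 hosts -> /25 (126 usable): 192.168.52.128/25
58 hosts -> /26 (62 usable): 192.168.53.0/26
42 hosts -> /26 (62 usable): 192.168.53.64/26
Allocation: 192.168.52.0/25 (86 hosts, 126 usable); 192.168.52.128/25 (71 hosts, 126 usable); 192.168.53.0/26 (58 hosts, 62 usable); 192.168.53.64/26 (42 hosts, 62 usable)


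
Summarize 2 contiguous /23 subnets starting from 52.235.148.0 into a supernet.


Original prefix: /23
Number of subnets: 2 = 2^1
New prefix = 23 - 1 = 22
Supernet: 52.235.148.0/22


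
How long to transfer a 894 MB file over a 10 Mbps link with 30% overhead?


Effective throughput = 10 * (1 - 30/100) = 7 Mbps
File size in Mb = 894 * 8 = 7152 Mb
Time = 7152 / 7
Time = 1021.7143 seconds


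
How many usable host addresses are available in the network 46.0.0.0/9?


Host bits = 32 - 9 = 23
Total addresses = 2^23 = 8388608
Usable = total - 2 (network and broadcast)
Usable hosts: 8388606


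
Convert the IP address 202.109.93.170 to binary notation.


202 = 11001010
109 = 01101101
93 = 01011101
170 = 10101010
Binary: 11001010.01101101.01011101.10101010


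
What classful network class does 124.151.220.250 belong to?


First octet: 124
Binary: 01111100
0xxxxxxx -> Class A (1-126)
Class A, default mask 255.0.0.0 (/8)


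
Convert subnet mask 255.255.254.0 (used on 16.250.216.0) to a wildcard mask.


Subnet mask: 255.255.254.0
Wildcard = 255.255.255.255 - subnet mask
255 - 255 = 0
255 - 255 = 0
255 - 254 = 1
255 - 0 = 255
Wildcard: 0.0.1.255


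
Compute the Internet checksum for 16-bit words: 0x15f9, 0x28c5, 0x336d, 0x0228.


Sum all words (with carry folding):
+ 0x15f9 = 0x15f9
+ 0x28c5 = 0x3ebe
+ 0x336d = 0x722b
+ 0x0228 = 0x7453
One's complement: ~0x7453
Checksum = 0x8bac


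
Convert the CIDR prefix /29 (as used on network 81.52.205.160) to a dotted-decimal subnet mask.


/29 means 29 network bits, 3 host bits
Binary: 11111111111111111111111111111000
Mask: 255.255.255.248


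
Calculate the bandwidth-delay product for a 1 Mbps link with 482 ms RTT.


BDP = bandwidth * RTT
= 1 Mbps * 482 ms
= 1 * 1e6 * 482 / 1000 bits
= 482000 bits
= 60250 bytes
= 58.8379 KB
BDP = 482000 bits (60250 bytes)


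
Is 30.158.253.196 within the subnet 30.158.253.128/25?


Subnet network: 30.158.253.128
Test IP AND mask: 30.158.253.128
Yes, 30.158.253.196 is in 30.158.253.128/25


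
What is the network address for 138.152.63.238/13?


IP:   10001010.10011000.00111111.11101110
Mask: 11111111.11111000.00000000.00000000
AND operation:
Net:  10001010.10011000.00000000.00000000
Network: 138.152.0.0/13


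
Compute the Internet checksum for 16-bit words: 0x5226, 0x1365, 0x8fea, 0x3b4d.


Sum all words (with carry folding):
+ 0x5226 = 0x5226
+ 0x1365 = 0x658b
+ 0x8fea = 0xf575
+ 0x3b4d = 0x30c3
One's complement: ~0x30c3
Checksum = 0xcf3c


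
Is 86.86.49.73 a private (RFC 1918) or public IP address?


RFC 1918 private ranges:
  10.0.0.0/8 (10.0.0.0 - 10.255.255.255)
  172.16.0.0/12 (172.16.0.0 - 172.31.255.255)
  192.168.0.0/16 (192.168.0.0 - 192.168.255.255)
Public (not in any RFC 1918 range)


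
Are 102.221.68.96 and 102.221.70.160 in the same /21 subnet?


Mask: 255.255.248.0
102.221.68.96 AND mask = 102.221.64.0
102.221.70.160 AND mask = 102.221.64.0
Yes, same subnet (102.221.64.0)


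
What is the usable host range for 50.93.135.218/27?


Network: 50.93.135.192
Broadcast: 50.93.135.223
First usable = network + 1
Last usable = broadcast - 1
Range: 50.93.135.193 to 50.93.135.222


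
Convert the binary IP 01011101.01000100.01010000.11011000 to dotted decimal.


01011101 = 93
01000100 = 68
01010000 = 80
11011000 = 216
IP: 93.68.80.216


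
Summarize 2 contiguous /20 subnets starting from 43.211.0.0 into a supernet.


Original prefix: /20
Number of subnets: 2 = 2^1
New prefix = 20 - 1 = 19
Supernet: 43.211.0.0/19


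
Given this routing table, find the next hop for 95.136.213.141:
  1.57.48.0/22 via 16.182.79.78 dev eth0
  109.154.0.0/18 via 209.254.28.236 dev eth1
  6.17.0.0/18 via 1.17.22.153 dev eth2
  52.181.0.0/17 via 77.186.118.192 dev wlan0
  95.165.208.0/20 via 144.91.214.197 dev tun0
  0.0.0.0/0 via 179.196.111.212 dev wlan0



Longest prefix match for 95.136.213.141:
  /22 1.57.48.0: no
  /18 109.154.0.0: no
  /18 6.17.0.0: no
  /17 52.181.0.0: no
  /20 95.165.208.0: no
  /0 0.0.0.0: MATCH
Selected: next-hop 179.196.111.212 via wlan0 (matched /0)


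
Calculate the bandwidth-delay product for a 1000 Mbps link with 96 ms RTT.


BDP = bandwidth * RTT
= 1000 Mbps * 96 ms
= 1000 * 1e6 * 96 / 1000 bits
= 96000000 bits
= 12000000 bytes
= 11718.75 KB
BDP = 96000000 bits (12000000 bytes)


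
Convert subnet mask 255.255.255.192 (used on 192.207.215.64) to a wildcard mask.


Subnet mask: 255.255.255.192
Wildcard = 255.255.255.255 - subnet mask
255 - 255 = 0
255 - 255 = 0
255 - 255 = 0
255 - 192 = 63
Wildcard: 0.0.0.63


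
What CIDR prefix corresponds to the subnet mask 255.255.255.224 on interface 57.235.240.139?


Binary: 11111111.11111111.11111111.11100000
Count leading 1s
Prefix: /27


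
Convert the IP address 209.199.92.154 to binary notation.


209 = 11010001
199 = 11000111
92 = 01011100
154 = 10011010
Binary: 11010001.11000111.01011100.10011010


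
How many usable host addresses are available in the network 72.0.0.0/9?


Host bits = 32 - 9 = 23
Total addresses = 2^23 = 8388608
Usable = total - 2 (network and broadcast)
Usable hosts: 8388606


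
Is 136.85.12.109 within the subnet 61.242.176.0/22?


Subnet network: 61.242.176.0
Test IP AND mask: 136.85.12.0
No, 136.85.12.109 is not in 61.242.176.0/22


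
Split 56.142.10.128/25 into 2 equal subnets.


New prefix = 25 + 1 = 26
Each subnet has 64 addresses
  56.142.10.128/26
  56.142.10.192/26
Subnets: 56.142.10.128/26, 56.142.10.192/26


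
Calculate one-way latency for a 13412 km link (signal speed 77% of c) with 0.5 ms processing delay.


Speed = 0.77 * 3e5 km/s = 231000 km/s
Propagation delay = 13412 / 231000 = 0.0581 s = 58.0606 ms
Processing delay = 0.5 ms
Total one-way latency = 58.5606 ms


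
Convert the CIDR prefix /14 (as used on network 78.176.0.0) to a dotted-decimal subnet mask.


/14 means 14 network bits, 18 host bits
Binary: 11111111111111000000000000000000
Mask: 255.252.0.0


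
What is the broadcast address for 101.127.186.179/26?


Network: 101.127.186.128/26
Host bits = 6
Set all host bits to 1:
Broadcast: 101.127.186.191


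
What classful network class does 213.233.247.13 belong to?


First octet: 213
Binary: 11010101
110xxxxx -> Class C (192-223)
Class C, default mask 255.255.255.0 (/24)


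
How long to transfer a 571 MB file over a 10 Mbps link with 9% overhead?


Effective throughput = 10 * (1 - 9/100) = 9.1 Mbps
File size in Mb = 571 * 8 = 4568 Mb
Time = 4568 / 9.1
Time = 501.978 seconds


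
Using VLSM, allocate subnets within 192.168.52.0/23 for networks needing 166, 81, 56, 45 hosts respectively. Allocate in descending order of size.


166 hosts -> /24 (254 usable): 192.168.52.0/24
81 hosts -> /25 (126 usable): 192.168.53.0/25
56 hosts -> /26 (62 usable): 192.168.53.128/26
45 hosts -> /26 (62 usable): 192.168.53.192/26
Allocation: 192.168.52.0/24 (166 hosts, 254 usable); 192.168.53.0/25 (81 hosts, 126 usable); 192.168.53.128/26 (56 hosts, 62 usable); 192.168.53.192/26 (45 hosts, 62 usable)


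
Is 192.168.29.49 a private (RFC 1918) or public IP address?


RFC 1918 private ranges:
  10.0.0.0/8 (10.0.0.0 - 10.255.255.255)
  172.16.0.0/12 (172.16.0.0 - 172.31.255.255)
  192.168.0.0/16 (192.168.0.0 - 192.168.255.255)
Private (in 192.168.0.0/16)


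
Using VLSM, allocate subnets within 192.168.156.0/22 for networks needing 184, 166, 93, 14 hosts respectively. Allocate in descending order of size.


184 hosts -> /24 (254 usable): 192.168.156.0/24
166 hosts -> /24 (254 usable): 192.168.157.0/24
93 hosts -> /25 (126 usable): 192.168.158.0/25
14 hosts -> /28 (14 usable): 192.168.158.128/28
Allocation: 192.168.156.0/24 (184 hosts, 254 usable); 192.168.157.0/24 (166 hosts, 254 usable); 192.168.158.0/25 (93 hosts, 126 usable); 192.168.158.128/28 (14 hosts, 14 usable)


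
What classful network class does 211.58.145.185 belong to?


First octet: 211
Binary: 11010011
110xxxxx -> Class C (192-223)
Class C, default mask 255.255.255.0 (/24)


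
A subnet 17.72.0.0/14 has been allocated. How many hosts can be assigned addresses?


Host bits = 32 - 14 = 18
Total addresses = 2^18 = 262144
Usable = total - 2 (network and broadcast)
Usable hosts: 262142
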